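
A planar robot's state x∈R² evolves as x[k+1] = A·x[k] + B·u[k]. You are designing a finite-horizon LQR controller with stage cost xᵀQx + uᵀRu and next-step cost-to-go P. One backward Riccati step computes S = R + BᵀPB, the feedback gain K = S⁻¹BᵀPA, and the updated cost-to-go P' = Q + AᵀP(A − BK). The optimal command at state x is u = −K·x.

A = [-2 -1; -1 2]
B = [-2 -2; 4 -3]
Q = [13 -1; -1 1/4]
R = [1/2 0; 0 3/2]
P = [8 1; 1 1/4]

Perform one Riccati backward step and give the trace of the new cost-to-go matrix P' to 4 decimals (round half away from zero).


14.1042

BᵀP = [-12.0000 -1.0000; -19.0000 -2.7500]
S = R + BᵀPB = [1/2 0; 0 3/2] + [20.0000 27.0000; 27.0000 46.2500] = [20.5000 27.0000; 27.0000 47.7500]
BᵀPA = [25.0000 10.0000; 40.7500 13.5000]
K = S⁻¹·BᵀPA = [0.3742 0.4522; 0.6418 0.0270]
A−BK = [0.0320 -0.0415; -0.5713 0.2721]
AᵀP(A−BK) = [0.7411 0.0935; 0.0935 0.1131]
P' = Q + AᵀP(A−BK) = [13.7411 -0.9065; -0.9065 0.3631]
tr(P') = 14.1042


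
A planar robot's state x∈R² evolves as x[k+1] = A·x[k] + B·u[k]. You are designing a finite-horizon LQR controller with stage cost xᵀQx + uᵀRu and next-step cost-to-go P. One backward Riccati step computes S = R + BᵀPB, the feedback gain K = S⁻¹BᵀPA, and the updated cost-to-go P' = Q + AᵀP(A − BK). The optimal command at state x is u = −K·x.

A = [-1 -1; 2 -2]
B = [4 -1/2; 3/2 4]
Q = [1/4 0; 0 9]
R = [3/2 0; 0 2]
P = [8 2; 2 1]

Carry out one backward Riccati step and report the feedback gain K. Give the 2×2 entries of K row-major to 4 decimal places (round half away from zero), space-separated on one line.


BᵀP = [35.0000 9.5000; 4.0000 3.0000]
S = R + BᵀPB = [3/2 0; 0 2] + [154.2500 20.5000; 20.5000 10.0000] = [155.7500 20.5000; 20.5000 12.0000]
BᵀPA = [-16.0000 -54.0000; 2.0000 -10.0000]
K = S⁻¹·BᵀPA = [-0.1608 -0.3058; 0.4414 -0.3110]
A−BK = [-0.1360 0.0676; 0.4756 -0.2975]
AᵀP(A−BK) = [0.5439 -0.2706; -0.2706 0.3783]
P' = Q + AᵀP(A−BK) = [0.7939 -0.2706; -0.2706 9.3783]
tr(P') = 10.1722

-0.1608 -0.3058 0.4414 -0.3110


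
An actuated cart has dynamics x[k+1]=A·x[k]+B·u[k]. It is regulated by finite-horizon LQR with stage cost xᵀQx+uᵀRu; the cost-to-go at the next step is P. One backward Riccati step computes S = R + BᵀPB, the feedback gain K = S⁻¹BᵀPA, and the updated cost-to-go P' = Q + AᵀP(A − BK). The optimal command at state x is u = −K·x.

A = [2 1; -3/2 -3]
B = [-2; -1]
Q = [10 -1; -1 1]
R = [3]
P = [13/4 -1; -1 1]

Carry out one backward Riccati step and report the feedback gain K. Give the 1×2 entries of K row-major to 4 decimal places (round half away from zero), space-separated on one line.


-0.9615 -0.6538

BᵀP = [-5.5000 1.0000]
S = R + BᵀPB = [3] + [10.0000] = [13.0000]
BᵀPA = [-12.5000 -8.5000]
K = S⁻¹·BᵀPA = [-0.9615 -0.6538]
A−BK = [0.0769 -0.3077; -2.4615 -3.6538]
AᵀP(A−BK) = [9.2308 10.3269; 10.3269 12.6923]
P' = Q + AᵀP(A−BK) = [19.2308 9.3269; 9.3269 13.6923]
tr(P') = 32.9231


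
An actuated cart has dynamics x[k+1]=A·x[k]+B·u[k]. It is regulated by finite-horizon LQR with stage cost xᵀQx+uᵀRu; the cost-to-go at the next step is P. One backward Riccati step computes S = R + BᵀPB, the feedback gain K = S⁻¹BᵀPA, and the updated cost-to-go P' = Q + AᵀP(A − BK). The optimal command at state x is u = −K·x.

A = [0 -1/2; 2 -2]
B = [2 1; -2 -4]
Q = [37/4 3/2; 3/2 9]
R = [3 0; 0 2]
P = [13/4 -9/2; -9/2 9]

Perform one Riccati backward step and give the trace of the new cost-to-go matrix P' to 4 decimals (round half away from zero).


BᵀP = [15.5000 -27.0000; 21.2500 -40.5000]
S = R + BᵀPB = [3 0; 0 2] + [85.0000 123.5000; 123.5000 183.2500] = [88.0000 123.5000; 123.5000 185.2500]
BᵀPA = [-54.0000 46.2500; -81.0000 70.3750]
K = S⁻¹·BᵀPA = [0.0000 -0.1176; -0.4372 0.4583]
A−BK = [0.4372 -0.7230; 0.2510 -0.4020]
AᵀP(A−BK) = [0.5830 -0.7287; -0.7287 0.9992]
P' = Q + AᵀP(A−BK) = [9.8330 0.7713; 0.7713 9.9992]
tr(P') = 19.8322

19.8322


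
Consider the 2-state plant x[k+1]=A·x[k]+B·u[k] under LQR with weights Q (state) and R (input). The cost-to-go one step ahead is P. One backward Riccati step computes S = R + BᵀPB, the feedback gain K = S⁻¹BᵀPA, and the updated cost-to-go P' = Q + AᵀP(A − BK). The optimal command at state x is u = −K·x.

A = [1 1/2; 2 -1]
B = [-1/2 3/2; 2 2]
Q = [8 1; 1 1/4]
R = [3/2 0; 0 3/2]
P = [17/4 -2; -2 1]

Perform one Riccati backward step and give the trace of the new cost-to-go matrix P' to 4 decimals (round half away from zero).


BᵀP = [-6.1250 3.0000; 2.3750 -1.0000]
S = R + BᵀPB = [3/2 0; 0 3/2] + [9.0625 -3.1875; -3.1875 1.5625] = [10.5625 -3.1875; -3.1875 3.0625]
BᵀPA = [-0.1250 -6.0625; 0.3750 2.1875]
K = S⁻¹·BᵀPA = [0.0366 -0.5225; 0.1606 0.1704]
A−BK = [0.7775 -0.0169; 1.6056 -0.2958]
AᵀP(A−BK) = [0.1944 -0.0042; -0.0042 0.5218]
P' = Q + AᵀP(A−BK) = [8.1944 0.9958; 0.9958 0.7718]
tr(P') = 8.9662

8.9662


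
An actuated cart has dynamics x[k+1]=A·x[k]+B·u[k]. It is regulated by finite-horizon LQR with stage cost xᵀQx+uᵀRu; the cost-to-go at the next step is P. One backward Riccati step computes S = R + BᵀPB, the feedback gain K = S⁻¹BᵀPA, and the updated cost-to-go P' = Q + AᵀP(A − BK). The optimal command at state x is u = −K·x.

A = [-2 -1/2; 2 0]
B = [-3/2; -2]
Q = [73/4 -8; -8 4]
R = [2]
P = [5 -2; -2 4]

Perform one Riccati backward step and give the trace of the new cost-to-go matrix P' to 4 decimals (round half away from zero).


74.8007

BᵀP = [-3.5000 -5.0000]
S = R + BᵀPB = [2] + [15.2500] = [17.2500]
BᵀPA = [-3.0000 1.7500]
K = S⁻¹·BᵀPA = [-0.1739 0.1014]
A−BK = [-2.2609 -0.3478; 1.6522 0.2029]
AᵀP(A−BK) = [51.4783 7.3043; 7.3043 1.0725]
P' = Q + AᵀP(A−BK) = [69.7283 -0.6957; -0.6957 5.0725]
tr(P') = 74.8007


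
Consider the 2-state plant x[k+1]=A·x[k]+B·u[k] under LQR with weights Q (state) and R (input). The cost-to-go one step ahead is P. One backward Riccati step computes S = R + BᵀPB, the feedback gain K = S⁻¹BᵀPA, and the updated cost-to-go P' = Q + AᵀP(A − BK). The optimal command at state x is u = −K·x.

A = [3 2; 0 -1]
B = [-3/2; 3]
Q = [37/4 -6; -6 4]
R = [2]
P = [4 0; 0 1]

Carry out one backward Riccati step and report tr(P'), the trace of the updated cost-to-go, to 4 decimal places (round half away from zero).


BᵀP = [-6.0000 3.0000]
S = R + BᵀPB = [2] + [18.0000] = [20.0000]
BᵀPA = [-18.0000 -15.0000]
K = S⁻¹·BᵀPA = [-0.9000 -0.7500]
A−BK = [1.6500 0.8750; 2.7000 1.2500]
AᵀP(A−BK) = [19.8000 10.5000; 10.5000 5.7500]
P' = Q + AᵀP(A−BK) = [29.0500 4.5000; 4.5000 9.7500]
tr(P') = 38.8000

38.8000


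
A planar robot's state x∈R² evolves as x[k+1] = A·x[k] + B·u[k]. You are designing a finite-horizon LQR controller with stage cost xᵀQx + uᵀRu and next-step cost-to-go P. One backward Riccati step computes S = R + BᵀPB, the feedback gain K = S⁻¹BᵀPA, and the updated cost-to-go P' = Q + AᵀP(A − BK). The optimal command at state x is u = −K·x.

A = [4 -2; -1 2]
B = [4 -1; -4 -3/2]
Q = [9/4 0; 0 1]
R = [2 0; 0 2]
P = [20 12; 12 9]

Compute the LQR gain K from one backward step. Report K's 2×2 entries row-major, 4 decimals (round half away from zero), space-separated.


BᵀP = [32.0000 12.0000; -38.0000 -25.5000]
S = R + BᵀPB = [2 0; 0 2] + [80.0000 -50.0000; -50.0000 76.2500] = [82.0000 -50.0000; -50.0000 78.2500]
BᵀPA = [116.0000 -40.0000; -126.5000 25.0000]
K = S⁻¹·BᵀPA = [0.7027 -0.4800; -1.1676 0.0128]
A−BK = [0.0217 -0.0672; 0.0592 0.0991]
AᵀP(A−BK) = [3.7860 -0.7027; -0.7027 0.4800]
P' = Q + AᵀP(A−BK) = [6.0360 -0.7027; -0.7027 1.4800]
tr(P') = 7.5161

0.7027 -0.4800 -1.1676 0.0128


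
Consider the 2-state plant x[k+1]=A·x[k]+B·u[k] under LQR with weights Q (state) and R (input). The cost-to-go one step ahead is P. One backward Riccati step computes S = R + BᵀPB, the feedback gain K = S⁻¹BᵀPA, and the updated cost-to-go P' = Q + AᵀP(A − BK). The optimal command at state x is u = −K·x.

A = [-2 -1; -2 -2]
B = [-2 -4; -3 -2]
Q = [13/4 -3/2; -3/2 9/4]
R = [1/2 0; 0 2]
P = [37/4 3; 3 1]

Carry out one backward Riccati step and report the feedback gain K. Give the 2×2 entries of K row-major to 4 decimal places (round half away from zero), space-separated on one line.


BᵀP = [-27.5000 -9.0000; -43.0000 -14.0000]
S = R + BᵀPB = [1/2 0; 0 2] + [82.0000 128.0000; 128.0000 200.0000] = [82.5000 128.0000; 128.0000 202.0000]
BᵀPA = [73.0000 45.5000; 114.0000 71.0000]
K = S⁻¹·BᵀPA = [0.5480 0.3665; 0.2171 0.1192]
A−BK = [-0.0356 0.2100; 0.0783 -0.6619]
AᵀP(A−BK) = [0.2456 0.1512; 0.1512 0.1077]
P' = Q + AᵀP(A−BK) = [3.4956 -1.3488; -1.3488 2.3577]
tr(P') = 5.8532

0.5480 0.3665 0.2171 0.1192


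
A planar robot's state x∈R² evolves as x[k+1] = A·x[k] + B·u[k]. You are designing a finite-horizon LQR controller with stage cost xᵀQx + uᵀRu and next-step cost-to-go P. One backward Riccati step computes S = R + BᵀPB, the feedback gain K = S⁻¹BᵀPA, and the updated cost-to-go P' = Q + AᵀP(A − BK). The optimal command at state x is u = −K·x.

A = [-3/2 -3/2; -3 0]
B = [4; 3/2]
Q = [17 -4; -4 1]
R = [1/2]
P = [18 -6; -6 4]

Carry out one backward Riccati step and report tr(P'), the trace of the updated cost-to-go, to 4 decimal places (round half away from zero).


BᵀP = [63.0000 -18.0000]
S = R + BᵀPB = [1/2] + [225.0000] = [225.5000]
BᵀPA = [-40.5000 -94.5000]
K = S⁻¹·BᵀPA = [-0.1796 -0.4191]
A−BK = [-0.7816 0.1763; -2.7306 0.6286]
AᵀP(A−BK) = [15.2262 -3.4723; -3.4723 0.8980]
P' = Q + AᵀP(A−BK) = [32.2262 -7.4723; -7.4723 1.8980]
tr(P') = 34.1242

34.1242


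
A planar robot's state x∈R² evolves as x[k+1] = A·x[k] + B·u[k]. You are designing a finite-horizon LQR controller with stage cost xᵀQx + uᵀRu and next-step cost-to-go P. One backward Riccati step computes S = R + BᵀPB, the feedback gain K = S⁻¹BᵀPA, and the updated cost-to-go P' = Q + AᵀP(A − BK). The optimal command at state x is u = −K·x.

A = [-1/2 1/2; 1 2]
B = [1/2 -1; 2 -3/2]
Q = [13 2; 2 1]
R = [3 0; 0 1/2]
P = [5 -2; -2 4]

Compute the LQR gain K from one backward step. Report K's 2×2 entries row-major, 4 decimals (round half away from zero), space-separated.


0.6805 0.5536 0.3676 -0.4726

BᵀP = [-1.5000 7.0000; -2.0000 -4.0000]
S = R + BᵀPB = [3 0; 0 1/2] + [13.2500 -9.0000; -9.0000 8.0000] = [16.2500 -9.0000; -9.0000 8.5000]
BᵀPA = [7.7500 13.2500; -3.0000 -9.0000]
K = S⁻¹·BᵀPA = [0.6805 0.5536; 0.3676 -0.4726]
A−BK = [-0.4726 -0.2495; 0.1904 0.1838]
AᵀP(A−BK) = [3.0788 2.0416; 2.0416 1.6608]
P' = Q + AᵀP(A−BK) = [16.0788 4.0416; 4.0416 2.6608]
tr(P') = 18.7396


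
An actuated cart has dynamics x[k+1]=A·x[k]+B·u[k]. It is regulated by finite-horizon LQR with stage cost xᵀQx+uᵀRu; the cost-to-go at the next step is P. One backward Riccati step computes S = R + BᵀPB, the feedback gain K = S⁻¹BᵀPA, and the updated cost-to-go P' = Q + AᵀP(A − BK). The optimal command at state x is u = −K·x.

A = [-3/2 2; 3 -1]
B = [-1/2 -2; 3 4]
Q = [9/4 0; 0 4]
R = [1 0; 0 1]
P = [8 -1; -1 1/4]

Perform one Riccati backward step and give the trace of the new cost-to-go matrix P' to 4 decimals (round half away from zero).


BᵀP = [-7.0000 1.2500; -20.0000 3.0000]
S = R + BᵀPB = [1 0; 0 1] + [7.2500 19.0000; 19.0000 52.0000] = [8.2500 19.0000; 19.0000 53.0000]
BᵀPA = [14.2500 -15.2500; 39.0000 -43.0000]
K = S⁻¹·BᵀPA = [0.1869 0.1148; 0.6689 -0.8525]
A−BK = [-0.0689 0.3525; -0.2361 2.0656]
AᵀP(A−BK) = [0.5016 -0.6393; -0.6393 1.3443]
P' = Q + AᵀP(A−BK) = [2.7516 -0.6393; -0.6393 5.3443]
tr(P') = 8.0959

8.0959


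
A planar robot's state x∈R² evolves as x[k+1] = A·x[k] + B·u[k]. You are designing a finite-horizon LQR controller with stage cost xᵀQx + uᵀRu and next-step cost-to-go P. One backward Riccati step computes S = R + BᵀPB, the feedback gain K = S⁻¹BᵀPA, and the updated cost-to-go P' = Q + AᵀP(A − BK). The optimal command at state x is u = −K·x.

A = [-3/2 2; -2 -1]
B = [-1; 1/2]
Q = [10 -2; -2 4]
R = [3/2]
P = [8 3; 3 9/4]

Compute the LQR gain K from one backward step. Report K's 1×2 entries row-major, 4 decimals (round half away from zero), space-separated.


BᵀP = [-6.5000 -1.8750]
S = R + BᵀPB = [3/2] + [5.5625] = [7.0625]
BᵀPA = [13.5000 -11.1250]
K = S⁻¹·BᵀPA = [1.9115 -1.5752]
A−BK = [0.4115 0.4248; -2.9558 -0.2124]
AᵀP(A−BK) = [19.1947 -5.7345; -5.7345 4.7257]
P' = Q + AᵀP(A−BK) = [29.1947 -7.7345; -7.7345 8.7257]
tr(P') = 37.9204

1.9115 -1.5752


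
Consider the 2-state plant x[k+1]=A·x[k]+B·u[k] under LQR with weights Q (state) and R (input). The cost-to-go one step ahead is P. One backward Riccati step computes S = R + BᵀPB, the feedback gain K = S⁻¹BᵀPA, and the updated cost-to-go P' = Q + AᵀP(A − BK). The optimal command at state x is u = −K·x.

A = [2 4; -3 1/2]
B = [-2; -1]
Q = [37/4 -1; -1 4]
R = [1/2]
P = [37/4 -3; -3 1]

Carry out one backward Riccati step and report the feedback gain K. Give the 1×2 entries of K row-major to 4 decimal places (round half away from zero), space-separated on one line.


-1.7358 -2.2453

BᵀP = [-15.5000 5.0000]
S = R + BᵀPB = [1/2] + [26.0000] = [26.5000]
BᵀPA = [-46.0000 -59.5000]
K = S⁻¹·BᵀPA = [-1.7358 -2.2453]
A−BK = [-1.4717 -0.4906; -4.7358 -1.7453]
AᵀP(A−BK) = [2.1509 2.2170; 2.2170 2.6557]
P' = Q + AᵀP(A−BK) = [11.4009 1.2170; 1.2170 6.6557]
tr(P') = 18.0566


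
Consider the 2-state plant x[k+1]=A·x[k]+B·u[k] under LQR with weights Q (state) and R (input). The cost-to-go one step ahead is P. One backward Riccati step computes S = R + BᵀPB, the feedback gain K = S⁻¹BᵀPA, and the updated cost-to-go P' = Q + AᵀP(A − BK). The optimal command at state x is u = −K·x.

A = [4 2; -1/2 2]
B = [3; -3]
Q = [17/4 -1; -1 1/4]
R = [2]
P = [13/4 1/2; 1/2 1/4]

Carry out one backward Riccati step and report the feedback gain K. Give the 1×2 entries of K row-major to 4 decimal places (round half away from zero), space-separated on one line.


BᵀP = [8.2500 0.7500]
S = R + BᵀPB = [2] + [22.5000] = [24.5000]
BᵀPA = [32.6250 18.0000]
K = S⁻¹·BᵀPA = [1.3316 0.7347]
A−BK = [0.0051 -0.2041; 3.4949 4.2041]
AᵀP(A−BK) = [6.6180 5.2806; 5.2806 4.7755]
P' = Q + AᵀP(A−BK) = [10.8680 4.2806; 4.2806 5.0255]
tr(P') = 15.8935

1.3316 0.7347


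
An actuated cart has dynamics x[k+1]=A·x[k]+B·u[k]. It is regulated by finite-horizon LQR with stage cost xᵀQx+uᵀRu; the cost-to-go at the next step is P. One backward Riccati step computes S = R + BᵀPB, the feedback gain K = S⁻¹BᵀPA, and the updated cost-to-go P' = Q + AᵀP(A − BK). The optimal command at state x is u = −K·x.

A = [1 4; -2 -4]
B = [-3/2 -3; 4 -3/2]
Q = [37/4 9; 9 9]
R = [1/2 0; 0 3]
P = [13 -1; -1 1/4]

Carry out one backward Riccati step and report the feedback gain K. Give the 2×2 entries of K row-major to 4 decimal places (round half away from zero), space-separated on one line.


BᵀP = [-23.5000 2.5000; -37.5000 2.6250]
S = R + BᵀPB = [1/2 0; 0 3] + [45.2500 66.7500; 66.7500 108.5625] = [45.7500 66.7500; 66.7500 111.5625]
BᵀPA = [-28.5000 -104.0000; -42.7500 -160.5000]
K = S⁻¹·BᵀPA = [-0.5027 -1.3712; -0.0824 -0.6182]
A−BK = [-0.0013 0.0885; -0.1128 0.5575]
AᵀP(A−BK) = [0.1496 0.4910; 0.4910 2.1676]
P' = Q + AᵀP(A−BK) = [9.3996 9.4910; 9.4910 11.1676]
tr(P') = 20.5672

-0.5027 -1.3712 -0.0824 -0.6182


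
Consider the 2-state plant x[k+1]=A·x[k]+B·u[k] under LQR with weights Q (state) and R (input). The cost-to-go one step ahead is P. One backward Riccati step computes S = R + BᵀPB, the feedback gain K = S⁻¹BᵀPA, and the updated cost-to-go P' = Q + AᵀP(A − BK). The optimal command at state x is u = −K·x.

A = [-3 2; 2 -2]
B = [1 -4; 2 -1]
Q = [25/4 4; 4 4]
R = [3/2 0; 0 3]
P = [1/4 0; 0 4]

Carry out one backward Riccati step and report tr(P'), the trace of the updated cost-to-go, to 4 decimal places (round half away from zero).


17.1658

BᵀP = [0.2500 8.0000; -1.0000 -4.0000]
S = R + BᵀPB = [3/2 0; 0 3] + [16.2500 -9.0000; -9.0000 8.0000] = [17.7500 -9.0000; -9.0000 11.0000]
BᵀPA = [15.2500 -15.5000; -5.0000 6.0000]
K = S⁻¹·BᵀPA = [1.0744 -1.0197; 0.4245 -0.2888]
A−BK = [-2.3764 1.8643; 0.2757 -0.2495]
AᵀP(A−BK) = [3.9880 -3.3939; -3.3939 2.9278]
P' = Q + AᵀP(A−BK) = [10.2380 0.6061; 0.6061 6.9278]
tr(P') = 17.1658


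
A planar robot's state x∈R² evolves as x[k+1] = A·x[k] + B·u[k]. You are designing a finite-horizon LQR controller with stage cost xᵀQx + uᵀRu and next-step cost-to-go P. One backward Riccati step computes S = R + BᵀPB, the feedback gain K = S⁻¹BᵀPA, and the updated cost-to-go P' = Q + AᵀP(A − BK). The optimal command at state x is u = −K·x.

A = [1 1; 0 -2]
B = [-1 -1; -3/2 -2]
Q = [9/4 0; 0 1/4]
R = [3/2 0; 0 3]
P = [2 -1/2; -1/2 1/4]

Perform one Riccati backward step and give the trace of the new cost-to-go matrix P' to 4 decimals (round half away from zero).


7.8919

BᵀP = [-1.2500 0.1250; -1.0000 0.0000]
S = R + BᵀPB = [3/2 0; 0 3] + [1.0625 1.0000; 1.0000 1.0000] = [2.5625 1.0000; 1.0000 4.0000]
BᵀPA = [-1.2500 -1.5000; -1.0000 -1.0000]
K = S⁻¹·BᵀPA = [-0.4324 -0.5405; -0.1419 -0.1149]
A−BK = [0.4257 0.3446; -0.9324 -3.0405]
AᵀP(A−BK) = [1.3176 2.2095; 2.2095 4.0743]
P' = Q + AᵀP(A−BK) = [3.5676 2.2095; 2.2095 4.3243]
tr(P') = 7.8919


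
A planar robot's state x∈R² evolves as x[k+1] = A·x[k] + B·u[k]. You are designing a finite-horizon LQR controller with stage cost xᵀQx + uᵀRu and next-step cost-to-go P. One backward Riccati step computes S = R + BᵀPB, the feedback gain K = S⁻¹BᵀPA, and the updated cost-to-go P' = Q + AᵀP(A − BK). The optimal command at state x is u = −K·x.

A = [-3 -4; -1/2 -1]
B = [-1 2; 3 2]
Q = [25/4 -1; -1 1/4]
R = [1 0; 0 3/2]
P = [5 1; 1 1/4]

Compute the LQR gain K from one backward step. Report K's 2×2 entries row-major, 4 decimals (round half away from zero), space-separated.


0.3966 0.5039 -1.1628 -1.5814

BᵀP = [-2.0000 -0.2500; 12.0000 2.5000]
S = R + BᵀPB = [1 0; 0 3/2] + [1.2500 -4.5000; -4.5000 29.0000] = [2.2500 -4.5000; -4.5000 30.5000]
BᵀPA = [6.1250 8.2500; -37.2500 -50.5000]
K = S⁻¹·BᵀPA = [0.3966 0.5039; -1.1628 -1.5814]
A−BK = [-0.2778 -0.3333; 0.6357 0.6512]
AᵀP(A−BK) = [2.3191 3.1318; 3.1318 4.2326]
P' = Q + AᵀP(A−BK) = [8.5691 2.1318; 2.1318 4.4826]
tr(P') = 13.0517


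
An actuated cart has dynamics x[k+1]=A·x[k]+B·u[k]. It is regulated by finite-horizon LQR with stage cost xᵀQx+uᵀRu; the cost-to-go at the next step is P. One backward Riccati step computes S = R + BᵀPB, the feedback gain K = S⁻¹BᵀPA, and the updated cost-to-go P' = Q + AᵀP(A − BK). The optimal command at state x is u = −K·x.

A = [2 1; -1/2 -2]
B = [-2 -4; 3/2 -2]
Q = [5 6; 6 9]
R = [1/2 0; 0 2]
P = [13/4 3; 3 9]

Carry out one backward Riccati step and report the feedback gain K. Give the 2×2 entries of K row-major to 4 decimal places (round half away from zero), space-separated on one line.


-0.5792 -0.9692 -0.1960 0.2479

BᵀP = [-2.0000 7.5000; -19.0000 -30.0000]
S = R + BᵀPB = [1/2 0; 0 2] + [15.2500 -7.0000; -7.0000 136.0000] = [15.7500 -7.0000; -7.0000 138.0000]
BᵀPA = [-7.7500 -17.0000; -23.0000 41.0000]
K = S⁻¹·BᵀPA = [-0.5792 -0.9692; -0.1960 0.2479]
A−BK = [0.0574 0.0534; -0.0233 -0.0504]
AᵀP(A−BK) = [0.2522 0.1916; 0.1916 0.6086]
P' = Q + AᵀP(A−BK) = [5.2522 6.1916; 6.1916 9.6086]
tr(P') = 14.8607


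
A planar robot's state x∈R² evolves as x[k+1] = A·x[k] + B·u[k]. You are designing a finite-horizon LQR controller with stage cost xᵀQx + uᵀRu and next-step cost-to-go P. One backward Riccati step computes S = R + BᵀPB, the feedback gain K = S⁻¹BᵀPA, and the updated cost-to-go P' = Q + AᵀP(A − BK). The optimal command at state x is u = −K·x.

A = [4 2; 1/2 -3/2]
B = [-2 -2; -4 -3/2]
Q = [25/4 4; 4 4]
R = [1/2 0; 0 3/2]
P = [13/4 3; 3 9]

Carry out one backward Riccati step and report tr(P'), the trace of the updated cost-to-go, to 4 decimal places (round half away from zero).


23.5677

BᵀP = [-18.5000 -42.0000; -11.0000 -19.5000]
S = R + BᵀPB = [1/2 0; 0 3/2] + [205.0000 100.0000; 100.0000 51.2500] = [205.5000 100.0000; 100.0000 52.7500]
BᵀPA = [-95.0000 26.0000; -53.7500 7.2500]
K = S⁻¹·BᵀPA = [0.4330 0.7695; -1.8398 -1.3214]
A−BK = [1.1864 0.8963; -0.5277 -0.4040]
AᵀP(A−BK) = [8.4954 6.3310; 6.3310 4.8223]
P' = Q + AᵀP(A−BK) = [14.7454 10.3310; 10.3310 8.8223]
tr(P') = 23.5677


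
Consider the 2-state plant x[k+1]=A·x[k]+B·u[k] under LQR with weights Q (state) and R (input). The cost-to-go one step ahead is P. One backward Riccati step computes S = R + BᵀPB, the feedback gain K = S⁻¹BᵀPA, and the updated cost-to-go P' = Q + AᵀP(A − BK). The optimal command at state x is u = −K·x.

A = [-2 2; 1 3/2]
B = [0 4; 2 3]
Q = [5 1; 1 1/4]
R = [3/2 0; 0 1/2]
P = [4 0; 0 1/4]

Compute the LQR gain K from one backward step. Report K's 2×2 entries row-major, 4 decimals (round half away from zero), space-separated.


BᵀP = [0.0000 0.5000; 16.0000 0.7500]
S = R + BᵀPB = [3/2 0; 0 1/2] + [1.0000 1.5000; 1.5000 66.2500] = [2.5000 1.5000; 1.5000 66.7500]
BᵀPA = [0.5000 0.7500; -31.2500 33.1250]
K = S⁻¹·BᵀPA = [0.4875 0.0023; -0.4791 0.4962]
A−BK = [-0.0835 0.0152; 1.4624 0.0068]
AᵀP(A−BK) = [1.0338 -0.1198; -0.1198 0.1241]
P' = Q + AᵀP(A−BK) = [6.0338 0.8802; 0.8802 0.3741]
tr(P') = 6.4078

0.4875 0.0023 -0.4791 0.4962


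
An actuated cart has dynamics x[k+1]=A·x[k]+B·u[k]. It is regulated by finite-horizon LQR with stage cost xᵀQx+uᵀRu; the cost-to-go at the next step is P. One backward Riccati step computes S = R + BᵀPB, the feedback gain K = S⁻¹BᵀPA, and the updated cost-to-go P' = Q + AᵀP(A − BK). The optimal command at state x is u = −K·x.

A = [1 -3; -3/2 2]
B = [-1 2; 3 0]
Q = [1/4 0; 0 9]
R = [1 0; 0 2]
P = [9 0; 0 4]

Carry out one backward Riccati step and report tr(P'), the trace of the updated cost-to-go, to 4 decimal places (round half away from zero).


12.6348

BᵀP = [-9.0000 12.0000; 18.0000 0.0000]
S = R + BᵀPB = [1 0; 0 2] + [45.0000 -18.0000; -18.0000 36.0000] = [46.0000 -18.0000; -18.0000 38.0000]
BᵀPA = [-27.0000 51.0000; 18.0000 -54.0000]
K = S⁻¹·BᵀPA = [-0.4930 0.6784; 0.2402 -1.0997]
A−BK = [0.0267 -0.1222; -0.0211 -0.0351]
AᵀP(A−BK) = [0.3666 -0.8890; -0.8890 3.0183]
P' = Q + AᵀP(A−BK) = [0.6166 -0.8890; -0.8890 12.0183]
tr(P') = 12.6348


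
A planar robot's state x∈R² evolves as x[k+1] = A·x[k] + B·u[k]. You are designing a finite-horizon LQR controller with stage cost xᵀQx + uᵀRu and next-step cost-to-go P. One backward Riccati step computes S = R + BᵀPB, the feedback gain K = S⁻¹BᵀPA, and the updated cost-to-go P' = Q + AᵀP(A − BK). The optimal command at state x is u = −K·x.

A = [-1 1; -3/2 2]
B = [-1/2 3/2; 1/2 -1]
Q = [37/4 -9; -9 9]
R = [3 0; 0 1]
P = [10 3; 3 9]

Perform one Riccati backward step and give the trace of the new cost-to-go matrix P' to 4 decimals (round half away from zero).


107.7694

BᵀP = [-3.5000 3.0000; 12.0000 -4.5000]
S = R + BᵀPB = [3 0; 0 1] + [3.2500 -8.2500; -8.2500 22.5000] = [6.2500 -8.2500; -8.2500 23.5000]
BᵀPA = [-1.0000 2.5000; -5.2500 3.0000]
K = S⁻¹·BᵀPA = [-0.8477 1.0595; -0.5210 0.4996]
A−BK = [-0.6423 0.7803; -1.5971 1.9699]
AᵀP(A−BK) = [35.6669 -43.8176; -43.8176 53.8525]
P' = Q + AᵀP(A−BK) = [44.9169 -52.8176; -52.8176 62.8525]
tr(P') = 107.7694


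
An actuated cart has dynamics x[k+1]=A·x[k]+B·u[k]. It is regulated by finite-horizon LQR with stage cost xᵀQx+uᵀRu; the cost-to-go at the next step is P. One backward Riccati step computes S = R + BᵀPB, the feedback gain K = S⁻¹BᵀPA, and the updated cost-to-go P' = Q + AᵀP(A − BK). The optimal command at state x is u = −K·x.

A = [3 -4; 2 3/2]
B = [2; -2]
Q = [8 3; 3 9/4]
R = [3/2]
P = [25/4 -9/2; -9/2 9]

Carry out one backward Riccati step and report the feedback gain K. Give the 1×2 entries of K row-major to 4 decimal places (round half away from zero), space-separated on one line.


BᵀP = [21.5000 -27.0000]
S = R + BᵀPB = [3/2] + [97.0000] = [98.5000]
BᵀPA = [10.5000 -126.5000]
K = S⁻¹·BᵀPA = [0.1066 -1.2843]
A−BK = [2.7868 -1.4315; 2.2132 -1.0685]
AᵀP(A−BK) = [37.1307 -18.7652; -18.7652 11.7906]
P' = Q + AᵀP(A−BK) = [45.1307 -15.7652; -15.7652 14.0406]
tr(P') = 59.1713

0.1066 -1.2843


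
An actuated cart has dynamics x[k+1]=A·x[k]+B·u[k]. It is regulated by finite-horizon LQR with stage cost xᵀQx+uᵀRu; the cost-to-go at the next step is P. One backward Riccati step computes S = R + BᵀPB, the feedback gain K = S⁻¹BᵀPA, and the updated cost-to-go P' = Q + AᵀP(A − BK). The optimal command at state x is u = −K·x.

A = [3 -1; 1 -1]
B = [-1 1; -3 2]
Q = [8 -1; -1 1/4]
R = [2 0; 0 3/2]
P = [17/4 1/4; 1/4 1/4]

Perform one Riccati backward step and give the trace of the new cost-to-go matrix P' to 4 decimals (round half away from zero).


BᵀP = [-5.0000 -1.0000; 4.7500 0.7500]
S = R + BᵀPB = [2 0; 0 3/2] + [8.0000 -7.0000; -7.0000 6.2500] = [10.0000 -7.0000; -7.0000 7.7500]
BᵀPA = [-16.0000 6.0000; 15.0000 -5.5000]
K = S⁻¹·BᵀPA = [-0.6667 0.2807; 1.3333 -0.4561]
A−BK = [1.0000 -0.2632; -3.6667 0.7544]
AᵀP(A−BK) = [9.3333 -2.6667; -2.6667 0.8070]
P' = Q + AᵀP(A−BK) = [17.3333 -3.6667; -3.6667 1.0570]
tr(P') = 18.3904

18.3904


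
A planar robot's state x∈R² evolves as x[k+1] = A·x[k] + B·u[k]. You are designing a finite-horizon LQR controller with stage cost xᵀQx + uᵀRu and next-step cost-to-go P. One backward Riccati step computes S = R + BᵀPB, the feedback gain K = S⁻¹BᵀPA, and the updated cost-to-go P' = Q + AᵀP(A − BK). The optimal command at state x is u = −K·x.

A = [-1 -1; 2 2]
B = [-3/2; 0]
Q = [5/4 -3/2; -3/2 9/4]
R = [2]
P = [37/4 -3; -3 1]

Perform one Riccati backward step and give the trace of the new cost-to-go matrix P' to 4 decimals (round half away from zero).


8.1247

BᵀP = [-13.8750 4.5000]
S = R + BᵀPB = [2] + [20.8125] = [22.8125]
BᵀPA = [22.8750 22.8750]
K = S⁻¹·BᵀPA = [1.0027 1.0027]
A−BK = [0.5041 0.5041; 2.0000 2.0000]
AᵀP(A−BK) = [2.3123 2.3123; 2.3123 2.3123]
P' = Q + AᵀP(A−BK) = [3.5623 0.8123; 0.8123 4.5623]
tr(P') = 8.1247


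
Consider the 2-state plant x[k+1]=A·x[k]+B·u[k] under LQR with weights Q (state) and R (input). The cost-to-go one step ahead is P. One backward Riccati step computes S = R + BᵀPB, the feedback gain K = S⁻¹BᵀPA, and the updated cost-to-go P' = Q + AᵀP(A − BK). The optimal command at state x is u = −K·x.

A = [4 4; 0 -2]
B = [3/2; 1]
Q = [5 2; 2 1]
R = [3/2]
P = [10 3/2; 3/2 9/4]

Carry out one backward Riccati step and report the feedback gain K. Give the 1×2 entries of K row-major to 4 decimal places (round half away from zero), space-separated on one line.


2.1463 1.8537

BᵀP = [16.5000 4.5000]
S = R + BᵀPB = [3/2] + [29.2500] = [30.7500]
BᵀPA = [66.0000 57.0000]
K = S⁻¹·BᵀPA = [2.1463 1.8537]
A−BK = [0.7805 1.2195; -2.1463 -3.8537]
AᵀP(A−BK) = [18.3415 25.6585; 25.6585 39.3415]
P' = Q + AᵀP(A−BK) = [23.3415 27.6585; 27.6585 40.3415]
tr(P') = 63.6829


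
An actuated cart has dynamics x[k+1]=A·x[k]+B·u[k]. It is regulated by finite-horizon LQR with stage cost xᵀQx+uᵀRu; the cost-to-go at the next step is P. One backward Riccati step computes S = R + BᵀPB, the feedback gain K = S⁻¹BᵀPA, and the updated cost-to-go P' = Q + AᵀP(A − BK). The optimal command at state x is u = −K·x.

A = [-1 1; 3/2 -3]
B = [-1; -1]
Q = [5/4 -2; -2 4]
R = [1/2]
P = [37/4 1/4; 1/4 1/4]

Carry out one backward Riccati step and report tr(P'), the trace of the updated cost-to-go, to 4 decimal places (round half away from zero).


BᵀP = [-9.5000 -0.5000]
S = R + BᵀPB = [1/2] + [10.0000] = [10.5000]
BᵀPA = [8.7500 -8.0000]
K = S⁻¹·BᵀPA = [0.8333 -0.7619]
A−BK = [-0.1667 0.2381; 2.3333 -3.7619]
AᵀP(A−BK) = [1.7708 -2.5833; -2.5833 3.9048]
P' = Q + AᵀP(A−BK) = [3.0208 -4.5833; -4.5833 7.9048]
tr(P') = 10.9256

10.9256


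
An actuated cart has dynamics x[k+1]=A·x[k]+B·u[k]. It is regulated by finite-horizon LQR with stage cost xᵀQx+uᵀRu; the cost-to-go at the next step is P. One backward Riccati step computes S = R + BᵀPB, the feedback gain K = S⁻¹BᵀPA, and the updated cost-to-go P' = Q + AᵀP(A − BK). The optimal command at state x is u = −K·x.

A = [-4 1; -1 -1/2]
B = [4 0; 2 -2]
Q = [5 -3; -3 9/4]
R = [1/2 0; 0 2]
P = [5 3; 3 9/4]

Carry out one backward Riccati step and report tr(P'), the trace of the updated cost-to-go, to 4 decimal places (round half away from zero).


BᵀP = [26.0000 16.5000; -6.0000 -4.5000]
S = R + BᵀPB = [1/2 0; 0 2] + [137.0000 -33.0000; -33.0000 9.0000] = [137.5000 -33.0000; -33.0000 11.0000]
BᵀPA = [-120.5000 17.7500; 28.5000 -3.7500]
K = S⁻¹·BᵀPA = [-0.9091 0.1688; -0.1364 0.1656]
A−BK = [-0.3636 0.3247; 0.5455 -0.5065]
AᵀP(A−BK) = [0.5909 -0.2500; -0.2500 0.1867]
P' = Q + AᵀP(A−BK) = [5.5909 -3.2500; -3.2500 2.4367]
tr(P') = 8.0276

8.0276


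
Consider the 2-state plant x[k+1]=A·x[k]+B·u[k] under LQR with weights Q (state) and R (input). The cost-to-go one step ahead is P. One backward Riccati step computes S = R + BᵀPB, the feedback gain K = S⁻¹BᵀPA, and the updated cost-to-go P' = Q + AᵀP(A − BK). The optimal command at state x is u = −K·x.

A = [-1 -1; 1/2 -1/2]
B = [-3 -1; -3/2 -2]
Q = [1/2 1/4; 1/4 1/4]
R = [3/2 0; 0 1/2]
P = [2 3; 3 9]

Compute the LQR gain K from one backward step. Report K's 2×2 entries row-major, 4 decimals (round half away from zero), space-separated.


0.3471 0.2465 -0.4310 0.0955

BᵀP = [-10.5000 -22.5000; -8.0000 -21.0000]
S = R + BᵀPB = [3/2 0; 0 1/2] + [65.2500 55.5000; 55.5000 50.0000] = [66.7500 55.5000; 55.5000 50.5000]
BᵀPA = [-0.7500 21.7500; -2.5000 18.5000]
K = S⁻¹·BᵀPA = [0.3471 0.2465; -0.4310 0.0955]
A−BK = [-0.3897 -0.1652; 0.1587 0.0606]
AᵀP(A−BK) = [0.4329 0.1735; 0.1735 0.1232]
P' = Q + AᵀP(A−BK) = [0.9329 0.4235; 0.4235 0.3732]
tr(P') = 1.3061


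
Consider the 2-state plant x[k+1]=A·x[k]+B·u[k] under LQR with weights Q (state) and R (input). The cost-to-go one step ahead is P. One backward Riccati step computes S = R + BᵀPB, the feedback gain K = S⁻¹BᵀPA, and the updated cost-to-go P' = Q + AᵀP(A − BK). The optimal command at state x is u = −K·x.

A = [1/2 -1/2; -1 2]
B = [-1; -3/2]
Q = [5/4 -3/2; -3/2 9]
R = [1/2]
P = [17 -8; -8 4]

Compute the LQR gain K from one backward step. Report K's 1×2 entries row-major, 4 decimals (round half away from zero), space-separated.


-1.8000 2.6000

BᵀP = [-5.0000 2.0000]
S = R + BᵀPB = [1/2] + [2.0000] = [2.5000]
BᵀPA = [-4.5000 6.5000]
K = S⁻¹·BᵀPA = [-1.8000 2.6000]
A−BK = [-1.3000 2.1000; -3.7000 5.9000]
AᵀP(A−BK) = [8.1500 -12.5500; -12.5500 19.3500]
P' = Q + AᵀP(A−BK) = [9.4000 -14.0500; -14.0500 28.3500]
tr(P') = 37.7500


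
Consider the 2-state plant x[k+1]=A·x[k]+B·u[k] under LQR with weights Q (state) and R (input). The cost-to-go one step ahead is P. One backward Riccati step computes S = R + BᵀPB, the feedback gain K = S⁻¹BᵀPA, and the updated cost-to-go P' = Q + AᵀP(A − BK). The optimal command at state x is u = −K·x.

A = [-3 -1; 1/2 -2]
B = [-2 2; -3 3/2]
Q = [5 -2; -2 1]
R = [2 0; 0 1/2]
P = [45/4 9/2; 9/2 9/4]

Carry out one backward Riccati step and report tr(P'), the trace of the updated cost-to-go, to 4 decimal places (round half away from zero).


8.8880

BᵀP = [-36.0000 -15.7500; 29.2500 12.3750]
S = R + BᵀPB = [2 0; 0 1/2] + [119.2500 -95.6250; -95.6250 77.0625] = [121.2500 -95.6250; -95.6250 77.5625]
BᵀPA = [100.1250 67.5000; -81.5625 -54.0000]
K = S⁻¹·BᵀPA = [-0.1286 0.2755; -1.2101 -0.3565]
A−BK = [-0.8370 0.2641; 1.9294 -0.6387]
AᵀP(A−BK) = [2.4882 -0.4160; -0.4160 0.3998]
P' = Q + AᵀP(A−BK) = [7.4882 -2.4160; -2.4160 1.3998]
tr(P') = 8.8880


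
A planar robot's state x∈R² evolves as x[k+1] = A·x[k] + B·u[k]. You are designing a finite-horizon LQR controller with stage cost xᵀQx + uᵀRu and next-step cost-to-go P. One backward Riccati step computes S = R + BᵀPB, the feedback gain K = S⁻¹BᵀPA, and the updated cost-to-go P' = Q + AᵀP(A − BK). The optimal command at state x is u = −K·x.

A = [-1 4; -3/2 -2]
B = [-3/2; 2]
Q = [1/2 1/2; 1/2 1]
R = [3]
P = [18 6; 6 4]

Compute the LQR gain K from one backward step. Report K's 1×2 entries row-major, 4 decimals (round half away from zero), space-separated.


0.7021 -2.4681

BᵀP = [-15.0000 -1.0000]
S = R + BᵀPB = [3] + [20.5000] = [23.5000]
BᵀPA = [16.5000 -58.0000]
K = S⁻¹·BᵀPA = [0.7021 -2.4681]
A−BK = [0.0532 0.2979; -2.9043 2.9362]
AᵀP(A−BK) = [33.4149 -43.2766; -43.2766 64.8511]
P' = Q + AᵀP(A−BK) = [33.9149 -42.7766; -42.7766 65.8511]
tr(P') = 99.7660


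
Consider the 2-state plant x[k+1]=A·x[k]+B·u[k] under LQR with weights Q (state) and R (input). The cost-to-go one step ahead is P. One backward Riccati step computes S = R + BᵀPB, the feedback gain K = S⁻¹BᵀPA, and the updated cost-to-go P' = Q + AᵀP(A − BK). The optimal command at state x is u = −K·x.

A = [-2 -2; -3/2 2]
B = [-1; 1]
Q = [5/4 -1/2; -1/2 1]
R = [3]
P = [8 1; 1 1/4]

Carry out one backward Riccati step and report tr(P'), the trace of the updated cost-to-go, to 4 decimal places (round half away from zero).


24.1892

BᵀP = [-7.0000 -0.7500]
S = R + BᵀPB = [3] + [6.2500] = [9.2500]
BᵀPA = [15.1250 12.5000]
K = S⁻¹·BᵀPA = [1.6351 1.3514]
A−BK = [-0.3649 -0.6486; -3.1351 0.6486]
AᵀP(A−BK) = [13.8311 9.8108; 9.8108 8.1081]
P' = Q + AᵀP(A−BK) = [15.0811 9.3108; 9.3108 9.1081]
tr(P') = 24.1892


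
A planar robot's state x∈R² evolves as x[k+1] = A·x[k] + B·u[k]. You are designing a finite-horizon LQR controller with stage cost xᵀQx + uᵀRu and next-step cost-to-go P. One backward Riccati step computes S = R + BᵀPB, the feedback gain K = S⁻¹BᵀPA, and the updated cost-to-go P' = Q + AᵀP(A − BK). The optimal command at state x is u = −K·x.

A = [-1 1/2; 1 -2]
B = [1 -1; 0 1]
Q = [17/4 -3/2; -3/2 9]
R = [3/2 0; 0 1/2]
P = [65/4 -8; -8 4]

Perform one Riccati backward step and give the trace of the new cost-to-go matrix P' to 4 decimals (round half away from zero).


BᵀP = [16.2500 -8.0000; -24.2500 12.0000]
S = R + BᵀPB = [3/2 0; 0 1/2] + [16.2500 -24.2500; -24.2500 36.2500] = [17.7500 -24.2500; -24.2500 36.7500]
BᵀPA = [-24.2500 24.1250; 36.2500 -36.1250]
K = S⁻¹·BᵀPA = [-0.1887 0.1644; 0.8619 -0.8745]
A−BK = [0.0506 -0.5389; 0.1381 -1.1255]
AᵀP(A−BK) = [0.4309 -0.4373; -0.4373 0.5046]
P' = Q + AᵀP(A−BK) = [4.6809 -1.9373; -1.9373 9.5046]
tr(P') = 14.1856

14.1856


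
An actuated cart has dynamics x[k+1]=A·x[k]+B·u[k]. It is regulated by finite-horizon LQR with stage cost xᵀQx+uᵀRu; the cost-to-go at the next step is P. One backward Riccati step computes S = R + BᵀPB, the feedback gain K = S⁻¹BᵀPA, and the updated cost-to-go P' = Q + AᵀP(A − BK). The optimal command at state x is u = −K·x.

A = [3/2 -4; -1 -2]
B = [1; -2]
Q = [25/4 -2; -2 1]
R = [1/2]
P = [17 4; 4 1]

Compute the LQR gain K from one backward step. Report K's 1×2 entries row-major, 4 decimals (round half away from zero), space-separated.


2.0909 -7.2727

BᵀP = [9.0000 2.0000]
S = R + BᵀPB = [1/2] + [5.0000] = [5.5000]
BᵀPA = [11.5000 -40.0000]
K = S⁻¹·BᵀPA = [2.0909 -7.2727]
A−BK = [-0.5909 3.2727; 3.1818 -16.5455]
AᵀP(A−BK) = [3.2045 -12.3636; -12.3636 49.0909]
P' = Q + AᵀP(A−BK) = [9.4545 -14.3636; -14.3636 50.0909]
tr(P') = 59.5455


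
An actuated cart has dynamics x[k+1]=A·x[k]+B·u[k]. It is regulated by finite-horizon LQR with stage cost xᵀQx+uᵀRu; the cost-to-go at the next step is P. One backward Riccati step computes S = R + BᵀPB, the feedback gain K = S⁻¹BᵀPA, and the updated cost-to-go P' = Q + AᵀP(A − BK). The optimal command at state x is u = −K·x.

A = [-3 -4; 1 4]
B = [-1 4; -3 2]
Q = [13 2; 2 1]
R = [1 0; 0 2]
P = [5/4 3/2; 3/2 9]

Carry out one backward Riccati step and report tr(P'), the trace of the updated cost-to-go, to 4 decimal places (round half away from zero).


24.9459

BᵀP = [-5.7500 -28.5000; 8.0000 24.0000]
S = R + BᵀPB = [1 0; 0 2] + [91.2500 -80.0000; -80.0000 80.0000] = [92.2500 -80.0000; -80.0000 82.0000]
BᵀPA = [-11.2500 -91.0000; 0.0000 64.0000]
K = S⁻¹·BᵀPA = [-0.7922 -2.0112; -0.7729 -1.1816]
A−BK = [-0.7007 -1.2847; 0.1692 0.3298]
AᵀP(A−BK) = [2.3379 4.3744; 4.3744 8.6080]
P' = Q + AᵀP(A−BK) = [15.3379 6.3744; 6.3744 9.6080]
tr(P') = 24.9459


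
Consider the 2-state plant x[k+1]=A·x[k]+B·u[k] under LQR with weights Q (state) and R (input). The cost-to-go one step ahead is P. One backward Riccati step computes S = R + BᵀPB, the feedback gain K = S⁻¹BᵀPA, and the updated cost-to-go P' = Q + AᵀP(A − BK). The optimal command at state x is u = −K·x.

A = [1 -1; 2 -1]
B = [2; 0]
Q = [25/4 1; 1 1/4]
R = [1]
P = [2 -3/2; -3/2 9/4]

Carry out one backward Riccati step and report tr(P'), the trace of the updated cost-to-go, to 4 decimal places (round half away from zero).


BᵀP = [4.0000 -3.0000]
S = R + BᵀPB = [1] + [8.0000] = [9.0000]
BᵀPA = [-2.0000 -1.0000]
K = S⁻¹·BᵀPA = [-0.2222 -0.1111]
A−BK = [1.4444 -0.7778; 2.0000 -1.0000]
AᵀP(A−BK) = [4.5556 -2.2222; -2.2222 1.1389]
P' = Q + AᵀP(A−BK) = [10.8056 -1.2222; -1.2222 1.3889]
tr(P') = 12.1944

12.1944


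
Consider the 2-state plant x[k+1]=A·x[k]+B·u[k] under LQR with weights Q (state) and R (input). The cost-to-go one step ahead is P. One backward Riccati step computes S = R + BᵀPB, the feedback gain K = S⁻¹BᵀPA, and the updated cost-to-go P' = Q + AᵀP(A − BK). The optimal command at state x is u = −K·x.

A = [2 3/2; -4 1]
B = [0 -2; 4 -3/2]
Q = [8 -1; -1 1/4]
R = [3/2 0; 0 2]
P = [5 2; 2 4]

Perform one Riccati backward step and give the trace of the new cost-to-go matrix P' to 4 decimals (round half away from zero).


BᵀP = [8.0000 16.0000; -13.0000 -10.0000]
S = R + BᵀPB = [3/2 0; 0 2] + [64.0000 -40.0000; -40.0000 41.0000] = [65.5000 -40.0000; -40.0000 43.0000]
BᵀPA = [-48.0000 28.0000; 14.0000 -29.5000]
K = S⁻¹·BᵀPA = [-1.2363 0.0197; -0.8245 -0.6677]
A−BK = [0.3510 0.1646; -0.2914 -0.0805]
AᵀP(A−BK) = [4.1989 1.2947; 1.2947 1.0006]
P' = Q + AᵀP(A−BK) = [12.1989 0.2947; 0.2947 1.2506]
tr(P') = 13.4495

13.4495


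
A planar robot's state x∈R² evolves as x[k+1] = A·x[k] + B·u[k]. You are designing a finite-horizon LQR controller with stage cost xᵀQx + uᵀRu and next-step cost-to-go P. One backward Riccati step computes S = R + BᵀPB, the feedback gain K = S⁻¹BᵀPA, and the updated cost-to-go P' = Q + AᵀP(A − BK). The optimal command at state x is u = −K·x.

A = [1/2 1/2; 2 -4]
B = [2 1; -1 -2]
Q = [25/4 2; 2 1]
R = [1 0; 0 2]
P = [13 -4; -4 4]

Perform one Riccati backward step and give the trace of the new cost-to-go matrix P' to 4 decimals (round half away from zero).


BᵀP = [30.0000 -12.0000; 21.0000 -12.0000]
S = R + BᵀPB = [1 0; 0 2] + [72.0000 54.0000; 54.0000 45.0000] = [73.0000 54.0000; 54.0000 47.0000]
BᵀPA = [-9.0000 63.0000; -13.5000 58.5000]
K = S⁻¹·BᵀPA = [0.5942 -0.3845; -0.9699 1.6864]
A−BK = [0.2816 -0.4175; 0.6544 -1.0117]
AᵀP(A−BK) = [3.5039 -5.4437; -5.4437 8.8165]
P' = Q + AᵀP(A−BK) = [9.7539 -3.4437; -3.4437 9.8165]
tr(P') = 19.5704

19.5704


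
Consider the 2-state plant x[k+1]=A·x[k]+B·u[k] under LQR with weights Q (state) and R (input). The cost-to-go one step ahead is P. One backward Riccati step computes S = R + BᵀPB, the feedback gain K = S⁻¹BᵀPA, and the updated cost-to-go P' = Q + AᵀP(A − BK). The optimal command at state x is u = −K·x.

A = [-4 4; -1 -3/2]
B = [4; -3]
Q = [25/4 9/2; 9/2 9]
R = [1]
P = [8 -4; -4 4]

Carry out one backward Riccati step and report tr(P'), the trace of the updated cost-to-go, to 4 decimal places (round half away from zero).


34.2423

BᵀP = [44.0000 -28.0000]
S = R + BᵀPB = [1] + [260.0000] = [261.0000]
BᵀPA = [-148.0000 218.0000]
K = S⁻¹·BᵀPA = [-0.5670 0.8352]
A−BK = [-1.7318 0.6590; -2.7011 1.0057]
AᵀP(A−BK) = [16.0766 -6.3831; -6.3831 2.9157]
P' = Q + AᵀP(A−BK) = [22.3266 -1.8831; -1.8831 11.9157]
tr(P') = 34.2423
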